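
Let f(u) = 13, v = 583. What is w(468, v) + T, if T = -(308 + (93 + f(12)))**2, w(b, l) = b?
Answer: -170928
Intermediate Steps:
T = -171396 (T = -(308 + (93 + 13))**2 = -(308 + 106)**2 = -1*414**2 = -1*171396 = -171396)
w(468, v) + T = 468 - 171396 = -170928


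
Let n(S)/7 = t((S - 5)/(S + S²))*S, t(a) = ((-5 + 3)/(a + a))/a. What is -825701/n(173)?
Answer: 92478512/4354459997 ≈ 0.021238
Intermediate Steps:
t(a) = -1/a² (t(a) = (-2*1/(2*a))/a = (-1/a)/a = -1/a²)
n(S) = -7*S*(S + S²)²/(-5 + S)² (n(S) = 7*((-1/((S - 5)/(S + S²))²)*S) = 7*((-1/((-5 + S)/(S + S²))²)*S) = 7*((-(S + S²)²/(-5 + S)²)*S) = 7*(-S*(S + S²)²/(-5 + S)²) = -7*S*(S + S²)²/(-5 + S)²)
-825701/n(173) = -825701*(-(-5 + 173)²/(36244019*(1 + 173)²)) = -825701/((-7*5177717*174²/168²)) = -825701/((-7*5177717*30276*1/28224)) = -825701/(-4354459997/112) = -825701*(-112/4354459997) = 92478512/4354459997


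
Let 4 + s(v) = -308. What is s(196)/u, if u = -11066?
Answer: 156/5533 ≈ 0.028194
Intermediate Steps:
s(v) = -312 (s(v) = -4 - 308 = -312)
s(196)/u = -312/(-11066) = -312*(-1/11066) = 156/5533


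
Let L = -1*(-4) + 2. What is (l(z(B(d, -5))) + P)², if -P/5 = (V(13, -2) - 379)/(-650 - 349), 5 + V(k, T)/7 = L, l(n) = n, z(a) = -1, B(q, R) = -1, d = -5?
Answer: 908209/110889 ≈ 8.1902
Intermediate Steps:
L = 6 (L = 4 + 2 = 6)
V(k, T) = 7 (V(k, T) = -35 + 7*6 = -35 + 42 = 7)
P = -620/333 (P = -5*(7 - 379)/(-650 - 349) = -(-1860)/(-999) = -(-1860)*(-1)/999 = -5*124/333 = -620/333 ≈ -1.8619)
(l(z(B(d, -5))) + P)² = (-1 - 620/333)² = (-953/333)² = 908209/110889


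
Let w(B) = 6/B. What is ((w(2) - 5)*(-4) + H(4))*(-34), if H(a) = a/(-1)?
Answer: -136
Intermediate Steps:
H(a) = -a (H(a) = a*(-1) = -a)
((w(2) - 5)*(-4) + H(4))*(-34) = ((6/2 - 5)*(-4) - 1*4)*(-34) = ((6*(1/2) - 5)*(-4) - 4)*(-34) = ((3 - 5)*(-4) - 4)*(-34) = (-2*(-4) - 4)*(-34) = (8 - 4)*(-34) = 4*(-34) = -136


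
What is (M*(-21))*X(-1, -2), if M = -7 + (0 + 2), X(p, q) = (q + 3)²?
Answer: 105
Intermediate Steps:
X(p, q) = (3 + q)²
M = -5 (M = -7 + 2 = -5)
(M*(-21))*X(-1, -2) = (-5*(-21))*(3 - 2)² = 105*1² = 105*1 = 105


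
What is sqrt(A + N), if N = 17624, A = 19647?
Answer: sqrt(37271) ≈ 193.06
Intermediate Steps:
sqrt(A + N) = sqrt(19647 + 17624) = sqrt(37271)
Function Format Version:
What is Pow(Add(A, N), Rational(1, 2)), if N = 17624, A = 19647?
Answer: Pow(37271, Rational(1, 2)) ≈ 193.06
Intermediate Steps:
Pow(Add(A, N), Rational(1, 2)) = Pow(Add(19647, 17624), Rational(1, 2)) = Pow(37271, Rational(1, 2))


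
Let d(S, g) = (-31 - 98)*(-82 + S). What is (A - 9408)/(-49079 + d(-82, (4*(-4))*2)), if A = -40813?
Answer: 50221/27923 ≈ 1.7986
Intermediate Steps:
d(S, g) = 10578 - 129*S (d(S, g) = -129*(-82 + S) = 10578 - 129*S)
(A - 9408)/(-49079 + d(-82, (4*(-4))*2)) = (-40813 - 9408)/(-49079 + (10578 - 129*(-82))) = -50221/(-49079 + (10578 + 10578)) = -50221/(-49079 + 21156) = -50221/(-27923) = -50221*(-1/27923) = 50221/27923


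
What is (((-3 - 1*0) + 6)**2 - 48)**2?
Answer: 1521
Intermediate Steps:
(((-3 - 1*0) + 6)**2 - 48)**2 = (((-3 + 0) + 6)**2 - 48)**2 = ((-3 + 6)**2 - 48)**2 = (3**2 - 48)**2 = (9 - 48)**2 = (-39)**2 = 1521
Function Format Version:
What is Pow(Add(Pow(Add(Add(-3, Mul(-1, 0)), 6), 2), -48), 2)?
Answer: 1521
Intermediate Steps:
Pow(Add(Pow(Add(Add(-3, Mul(-1, 0)), 6), 2), -48), 2) = Pow(Add(Pow(Add(Add(-3, 0), 6), 2), -48), 2) = Pow(Add(Pow(Add(-3, 6), 2), -48), 2) = Pow(Add(Pow(3, 2), -48), 2) = Pow(Add(9, -48), 2) = Pow(-39, 2) = 1521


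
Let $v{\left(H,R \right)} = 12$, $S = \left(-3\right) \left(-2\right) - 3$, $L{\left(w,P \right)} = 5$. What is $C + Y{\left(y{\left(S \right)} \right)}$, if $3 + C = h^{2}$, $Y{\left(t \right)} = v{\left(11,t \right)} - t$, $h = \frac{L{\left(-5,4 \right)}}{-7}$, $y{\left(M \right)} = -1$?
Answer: $\frac{515}{49} \approx 10.51$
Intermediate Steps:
$S = 3$ ($S = 6 - 3 = 3$)
$h = - \frac{5}{7}$ ($h = \frac{5}{-7} = 5 \left(- \frac{1}{7}\right) = - \frac{5}{7} \approx -0.71429$)
$Y{\left(t \right)} = 12 - t$
$C = - \frac{122}{49}$ ($C = -3 + \left(- \frac{5}{7}\right)^{2} = -3 + \frac{25}{49} = - \frac{122}{49} \approx -2.4898$)
$C + Y{\left(y{\left(S \right)} \right)} = - \frac{122}{49} + \left(12 - -1\right) = - \frac{122}{49} + \left(12 + 1\right) = - \frac{122}{49} + 13 = \frac{515}{49}$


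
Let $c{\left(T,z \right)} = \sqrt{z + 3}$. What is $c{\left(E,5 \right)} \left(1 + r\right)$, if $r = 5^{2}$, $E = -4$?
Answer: $52 \sqrt{2} \approx 73.539$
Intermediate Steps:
$c{\left(T,z \right)} = \sqrt{3 + z}$
$r = 25$
$c{\left(E,5 \right)} \left(1 + r\right) = \sqrt{3 + 5} \left(1 + 25\right) = \sqrt{8} \cdot 26 = 2 \sqrt{2} \cdot 26 = 52 \sqrt{2}$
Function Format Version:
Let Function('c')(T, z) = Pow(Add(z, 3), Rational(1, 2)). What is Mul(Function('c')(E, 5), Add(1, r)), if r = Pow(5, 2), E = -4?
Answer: Mul(52, Pow(2, Rational(1, 2))) ≈ 73.539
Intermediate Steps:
Function('c')(T, z) = Pow(Add(3, z), Rational(1, 2))
r = 25
Mul(Function('c')(E, 5), Add(1, r)) = Mul(Pow(Add(3, 5), Rational(1, 2)), Add(1, 25)) = Mul(Pow(8, Rational(1, 2)), 26) = Mul(Mul(2, Pow(2, Rational(1, 2))), 26) = Mul(52, Pow(2, Rational(1, 2)))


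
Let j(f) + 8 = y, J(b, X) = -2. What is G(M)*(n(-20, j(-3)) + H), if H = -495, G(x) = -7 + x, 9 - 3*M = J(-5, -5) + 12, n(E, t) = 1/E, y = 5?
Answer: 108911/30 ≈ 3630.4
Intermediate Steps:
j(f) = -3 (j(f) = -8 + 5 = -3)
M = -⅓ (M = 3 - (-2 + 12)/3 = 3 - ⅓*10 = 3 - 10/3 = -⅓ ≈ -0.33333)
G(M)*(n(-20, j(-3)) + H) = (-7 - ⅓)*(1/(-20) - 495) = -22*(-1/20 - 495)/3 = -22/3*(-9901/20) = 108911/30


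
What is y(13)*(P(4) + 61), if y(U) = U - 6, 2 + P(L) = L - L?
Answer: 413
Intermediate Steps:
P(L) = -2 (P(L) = -2 + (L - L) = -2 + 0 = -2)
y(U) = -6 + U
y(13)*(P(4) + 61) = (-6 + 13)*(-2 + 61) = 7*59 = 413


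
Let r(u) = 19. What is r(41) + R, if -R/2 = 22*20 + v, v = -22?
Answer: -817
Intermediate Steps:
R = -836 (R = -2*(22*20 - 22) = -2*(440 - 22) = -2*418 = -836)
r(41) + R = 19 - 836 = -817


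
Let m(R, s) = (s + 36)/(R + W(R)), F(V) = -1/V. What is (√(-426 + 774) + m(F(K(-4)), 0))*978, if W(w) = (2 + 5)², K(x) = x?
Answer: 140832/197 + 1956*√87 ≈ 18959.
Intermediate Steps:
W(w) = 49 (W(w) = 7² = 49)
m(R, s) = (36 + s)/(49 + R) (m(R, s) = (s + 36)/(R + 49) = (36 + s)/(49 + R))
(√(-426 + 774) + m(F(K(-4)), 0))*978 = (√(-426 + 774) + (36 + 0)/(49 - 1/(-4)))*978 = (√348 + 36/(49 - 1*(-¼)))*978 = (2*√87 + 36/(49 + ¼))*978 = (2*√87 + 36/(197/4))*978 = (2*√87 + (4/197)*36)*978 = (2*√87 + 144/197)*978 = (144/197 + 2*√87)*978 = 140832/197 + 1956*√87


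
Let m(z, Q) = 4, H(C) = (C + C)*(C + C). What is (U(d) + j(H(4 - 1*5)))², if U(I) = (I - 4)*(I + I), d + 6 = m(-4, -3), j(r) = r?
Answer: 784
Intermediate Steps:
H(C) = 4*C² (H(C) = (2*C)*(2*C) = 4*C²)
d = -2 (d = -6 + 4 = -2)
U(I) = 2*I*(-4 + I) (U(I) = (-4 + I)*(2*I) = 2*I*(-4 + I))
(U(d) + j(H(4 - 1*5)))² = (2*(-2)*(-4 - 2) + 4*(4 - 1*5)²)² = (2*(-2)*(-6) + 4*(4 - 5)²)² = (24 + 4*(-1)²)² = (24 + 4*1)² = (24 + 4)² = 28² = 784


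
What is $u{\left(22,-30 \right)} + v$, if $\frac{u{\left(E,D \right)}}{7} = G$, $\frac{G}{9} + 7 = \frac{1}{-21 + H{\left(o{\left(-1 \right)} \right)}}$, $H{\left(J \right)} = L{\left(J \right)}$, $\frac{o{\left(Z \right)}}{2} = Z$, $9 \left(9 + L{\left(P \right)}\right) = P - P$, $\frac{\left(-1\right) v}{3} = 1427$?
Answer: $- \frac{47241}{10} \approx -4724.1$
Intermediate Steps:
$v = -4281$ ($v = \left(-3\right) 1427 = -4281$)
$L{\left(P \right)} = -9$ ($L{\left(P \right)} = -9 + \frac{P - P}{9} = -9 + \frac{1}{9} \cdot 0 = -9 + 0 = -9$)
$o{\left(Z \right)} = 2 Z$
$H{\left(J \right)} = -9$
$G = - \frac{633}{10}$ ($G = -63 + \frac{9}{-21 - 9} = -63 + \frac{9}{-30} = -63 + 9 \left(- \frac{1}{30}\right) = -63 - \frac{3}{10} = - \frac{633}{10} \approx -63.3$)
$u{\left(E,D \right)} = - \frac{4431}{10}$ ($u{\left(E,D \right)} = 7 \left(- \frac{633}{10}\right) = - \frac{4431}{10}$)
$u{\left(22,-30 \right)} + v = - \frac{4431}{10} - 4281 = - \frac{47241}{10}$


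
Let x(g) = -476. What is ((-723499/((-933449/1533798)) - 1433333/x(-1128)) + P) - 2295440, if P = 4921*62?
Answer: -354794640307043/444321724 ≈ -7.9851e+5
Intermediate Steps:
P = 305102
((-723499/((-933449/1533798)) - 1433333/x(-1128)) + P) - 2295440 = ((-723499/((-933449/1533798)) - 1433333/(-476)) + 305102) - 2295440 = ((-723499/((-933449*1/1533798)) - 1433333*(-1/476)) + 305102) - 2295440 = ((-723499/(-933449/1533798) + 1433333/476) + 305102) - 2295440 = ((-723499*(-1533798/933449) + 1433333/476) + 305102) - 2295440 = ((1109701319202/933449 + 1433333/476) + 305102) - 2295440 = (529555771195669/444321724 + 305102) - 2295440 = 665119217831517/444321724 - 2295440 = -354794640307043/444321724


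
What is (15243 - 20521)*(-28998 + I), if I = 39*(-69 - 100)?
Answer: 187838742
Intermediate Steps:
I = -6591 (I = 39*(-169) = -6591)
(15243 - 20521)*(-28998 + I) = (15243 - 20521)*(-28998 - 6591) = -5278*(-35589) = 187838742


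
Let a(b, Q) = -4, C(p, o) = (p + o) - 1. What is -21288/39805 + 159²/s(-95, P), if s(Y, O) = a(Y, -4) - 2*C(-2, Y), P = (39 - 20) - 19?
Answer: 334074303/2547520 ≈ 131.14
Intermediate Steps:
C(p, o) = -1 + o + p (C(p, o) = (o + p) - 1 = -1 + o + p)
P = 0 (P = 19 - 19 = 0)
s(Y, O) = 2 - 2*Y (s(Y, O) = -4 - 2*(-1 + Y - 2) = -4 - 2*(-3 + Y) = -4 + (6 - 2*Y) = 2 - 2*Y)
-21288/39805 + 159²/s(-95, P) = -21288/39805 + 159²/(2 - 2*(-95)) = -21288*1/39805 + 25281/(2 + 190) = -21288/39805 + 25281/192 = -21288/39805 + 25281*(1/192) = -21288/39805 + 8427/64 = 334074303/2547520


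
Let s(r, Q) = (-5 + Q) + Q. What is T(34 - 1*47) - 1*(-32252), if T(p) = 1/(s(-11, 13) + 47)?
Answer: 2193137/68 ≈ 32252.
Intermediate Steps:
s(r, Q) = -5 + 2*Q
T(p) = 1/68 (T(p) = 1/((-5 + 2*13) + 47) = 1/((-5 + 26) + 47) = 1/(21 + 47) = 1/68)
T(34 - 1*47) - 1*(-32252) = 1/68 - 1*(-32252) = 1/68 + 32252 = 2193137/68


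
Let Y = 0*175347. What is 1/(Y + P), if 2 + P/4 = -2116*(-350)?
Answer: 1/2962392 ≈ 3.3756e-7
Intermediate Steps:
Y = 0
P = 2962392 (P = -8 + 4*(-2116*(-350)) = -8 + 4*740600 = -8 + 2962400 = 2962392)
1/(Y + P) = 1/(0 + 2962392) = 1/2962392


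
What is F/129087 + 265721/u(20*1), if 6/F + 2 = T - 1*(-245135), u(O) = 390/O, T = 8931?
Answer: 968297940085405/71058779064 ≈ 13627.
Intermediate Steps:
F = 1/42344 (F = 6/(-2 + (8931 - 1*(-245135))) = 6/(-2 + (8931 + 245135)) = 6/(-2 + 254066) = 6/254064 = 6*(1/254064) = 1/42344 ≈ 2.3616e-5)
F/129087 + 265721/u(20*1) = (1/42344)/129087 + 265721/((390/((20*1)))) = (1/42344)*(1/129087) + 265721/((390/20)) = 1/5466059928 + 265721/((390*(1/20))) = 1/5466059928 + 265721/(39/2) = 1/5466059928 + 265721*(2/39) = 1/5466059928 + 531442/39 = 968297940085405/71058779064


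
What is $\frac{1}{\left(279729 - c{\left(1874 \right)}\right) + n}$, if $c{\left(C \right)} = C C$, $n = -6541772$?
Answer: $- \frac{1}{9773919} \approx -1.0231 \cdot 10^{-7}$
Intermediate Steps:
$c{\left(C \right)} = C^{2}$
$\frac{1}{\left(279729 - c{\left(1874 \right)}\right) + n} = \frac{1}{\left(279729 - 1874^{2}\right) - 6541772} = \frac{1}{\left(279729 - 3511876\right) - 6541772} = \frac{1}{-3232147 - 6541772} = \frac{1}{-9773919} = - \frac{1}{9773919}$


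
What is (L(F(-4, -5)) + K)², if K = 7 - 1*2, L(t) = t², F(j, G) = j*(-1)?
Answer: 441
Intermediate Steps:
F(j, G) = -j
K = 5 (K = 7 - 2 = 5)
(L(F(-4, -5)) + K)² = ((-1*(-4))² + 5)² = (4² + 5)² = (16 + 5)² = 21² = 441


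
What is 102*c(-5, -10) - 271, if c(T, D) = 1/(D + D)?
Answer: -2761/10 ≈ -276.10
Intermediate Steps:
c(T, D) = 1/(2*D)
102*c(-5, -10) - 271 = 102*((1/2)/(-10)) - 271 = 102*((1/2)*(-1/10)) - 271 = 102*(-1/20) - 271 = -51/10 - 271 = -2761/10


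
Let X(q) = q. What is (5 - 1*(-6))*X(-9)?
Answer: -99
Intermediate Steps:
(5 - 1*(-6))*X(-9) = (5 - 1*(-6))*(-9) = (5 + 6)*(-9) = 11*(-9) = -99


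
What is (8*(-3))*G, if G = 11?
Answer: -264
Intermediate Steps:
(8*(-3))*G = (8*(-3))*11 = -24*11 = -264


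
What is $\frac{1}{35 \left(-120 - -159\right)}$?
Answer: $\frac{1}{1365} \approx 0.0007326$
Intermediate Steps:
$\frac{1}{35 \left(-120 - -159\right)} = \frac{1}{35 \left(-120 + 159\right)} = \frac{1}{35 \cdot 39} = \frac{1}{1365}$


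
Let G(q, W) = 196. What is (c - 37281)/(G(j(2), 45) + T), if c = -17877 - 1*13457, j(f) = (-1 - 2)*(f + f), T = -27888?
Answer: 68615/27692 ≈ 2.4778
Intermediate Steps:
j(f) = -6*f
c = -31334 (c = -17877 - 13457 = -31334)
(c - 37281)/(G(j(2), 45) + T) = (-31334 - 37281)/(196 - 27888) = -68615/(-27692) = -68615*(-1/27692) = 68615/27692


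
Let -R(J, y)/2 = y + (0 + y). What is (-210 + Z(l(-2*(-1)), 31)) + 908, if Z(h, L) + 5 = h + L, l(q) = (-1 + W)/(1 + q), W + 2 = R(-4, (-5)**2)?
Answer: 2069/3 ≈ 689.67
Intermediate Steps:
R(J, y) = -4*y (R(J, y) = -2*(y + (0 + y)) = -2*(y + y) = -4*y)
W = -102 (W = -2 - 4*(-5)**2 = -2 - 4*25 = -2 - 100 = -102)
l(q) = -103/(1 + q) (l(q) = (-1 - 102)/(1 + q) = -103/(1 + q))
Z(h, L) = -5 + L + h (Z(h, L) = -5 + (h + L) = -5 + (L + h) = -5 + L + h)
(-210 + Z(l(-2*(-1)), 31)) + 908 = (-210 + (-5 + 31 - 103/(1 - 2*(-1)))) + 908 = (-210 + (-5 + 31 - 103/(1 + 2))) + 908 = (-210 + (-5 + 31 - 103/3)) + 908 = (-210 - 25/3) + 908 = -655/3 + 908 = 2069/3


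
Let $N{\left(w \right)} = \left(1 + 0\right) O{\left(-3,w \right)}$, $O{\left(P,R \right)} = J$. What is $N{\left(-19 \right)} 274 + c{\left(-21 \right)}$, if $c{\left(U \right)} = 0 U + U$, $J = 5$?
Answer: $1349$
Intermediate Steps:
$O{\left(P,R \right)} = 5$
$c{\left(U \right)} = U$ ($c{\left(U \right)} = 0 + U = U$)
$N{\left(w \right)} = 5$ ($N{\left(w \right)} = \left(1 + 0\right) 5 = 1 \cdot 5 = 5$)
$N{\left(-19 \right)} 274 + c{\left(-21 \right)} = 5 \cdot 274 - 21 = 1370 - 21 = 1349$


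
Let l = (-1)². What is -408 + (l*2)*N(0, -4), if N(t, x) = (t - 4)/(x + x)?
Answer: -407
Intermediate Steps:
l = 1
N(t, x) = (-4 + t)/(2*x) (N(t, x) = (-4 + t)/((2*x)) = (-4 + t)*(1/(2*x)) = (-4 + t)/(2*x))
-408 + (l*2)*N(0, -4) = -408 + (1*2)*((½)*(-4 + 0)/(-4)) = -408 + 2*((½)*(-¼)*(-4)) = -408 + 2*(½) = -408 + 1 = -407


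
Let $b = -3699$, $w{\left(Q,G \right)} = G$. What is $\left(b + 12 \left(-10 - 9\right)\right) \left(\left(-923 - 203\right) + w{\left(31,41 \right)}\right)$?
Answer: $4260795$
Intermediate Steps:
$\left(b + 12 \left(-10 - 9\right)\right) \left(\left(-923 - 203\right) + w{\left(31,41 \right)}\right) = \left(-3699 + 12 \left(-10 - 9\right)\right) \left(\left(-923 - 203\right) + 41\right) = \left(-3699 + 12 \left(-19\right)\right) \left(-1126 + 41\right) = \left(-3699 - 228\right) \left(-1085\right) = \left(-3927\right) \left(-1085\right) = 4260795$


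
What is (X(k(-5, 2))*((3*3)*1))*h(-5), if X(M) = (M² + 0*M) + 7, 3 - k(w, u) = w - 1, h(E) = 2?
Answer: 1584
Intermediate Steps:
k(w, u) = 4 - w (k(w, u) = 3 - (w - 1) = 3 - (-1 + w) = 3 + (1 - w) = 4 - w)
X(M) = 7 + M² (X(M) = (M² + 0) + 7 = M² + 7 = 7 + M²)
(X(k(-5, 2))*((3*3)*1))*h(-5) = ((7 + (4 - 1*(-5))²)*((3*3)*1))*2 = ((7 + (4 + 5)²)*(9*1))*2 = ((7 + 9²)*9)*2 = ((7 + 81)*9)*2 = (88*9)*2 = 792*2 = 1584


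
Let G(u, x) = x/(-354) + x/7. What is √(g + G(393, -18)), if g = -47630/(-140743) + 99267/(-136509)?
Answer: I*√70425713597664725602610/155585086181 ≈ 1.7057*I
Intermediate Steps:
G(u, x) = 347*x/2478 (G(u, x) = x*(-1/354) + x*(⅐) = -x/354 + x/7 = 347*x/2478)
g = -2489737237/6404228729 (g = -47630*(-1/140743) + 99267*(-1/136509) = 47630/140743 - 33089/45503 = -2489737237/6404228729 ≈ -0.38876)
√(g + G(393, -18)) = √(-2489737237/6404228729 + (347/2478)*(-18)) = √(-2489737237/6404228729 - 1041/413) = √(-7695063585770/2644946465077) = I*√70425713597664725602610/155585086181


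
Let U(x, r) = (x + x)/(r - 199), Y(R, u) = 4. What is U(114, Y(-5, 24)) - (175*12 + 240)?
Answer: -152176/65 ≈ -2341.2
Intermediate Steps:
U(x, r) = 2*x/(-199 + r) (U(x, r) = (2*x)/(-199 + r) = 2*x/(-199 + r))
U(114, Y(-5, 24)) - (175*12 + 240) = 2*114/(-199 + 4) - (175*12 + 240) = 2*114/(-195) - (2100 + 240) = 2*114*(-1/195) - 1*2340 = -76/65 - 2340 = -152176/65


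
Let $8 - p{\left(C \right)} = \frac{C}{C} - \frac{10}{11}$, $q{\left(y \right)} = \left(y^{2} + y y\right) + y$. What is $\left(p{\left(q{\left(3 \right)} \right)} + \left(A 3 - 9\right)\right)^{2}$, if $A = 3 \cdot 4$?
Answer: $\frac{147456}{121} \approx 1218.6$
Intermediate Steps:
$q{\left(y \right)} = y + 2 y^{2}$ ($q{\left(y \right)} = \left(y^{2} + y^{2}\right) + y = 2 y^{2} + y = y + 2 y^{2}$)
$p{\left(C \right)} = \frac{87}{11}$ ($p{\left(C \right)} = 8 - \left(\frac{C}{C} - \frac{10}{11}\right) = 8 - \left(1 - \frac{10}{11}\right) = 8 - \frac{1}{11} = \frac{87}{11}$)
$A = 12$
$\left(p{\left(q{\left(3 \right)} \right)} + \left(A 3 - 9\right)\right)^{2} = \left(\frac{87}{11} + \left(12 \cdot 3 - 9\right)\right)^{2} = \left(\frac{87}{11} + \left(36 - 9\right)\right)^{2} = \left(\frac{87}{11} + 27\right)^{2} = \left(\frac{384}{11}\right)^{2} = \frac{147456}{121}$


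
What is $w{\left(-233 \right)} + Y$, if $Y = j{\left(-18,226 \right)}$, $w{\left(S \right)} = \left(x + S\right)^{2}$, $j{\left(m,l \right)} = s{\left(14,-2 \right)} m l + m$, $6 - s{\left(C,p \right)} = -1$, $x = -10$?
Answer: $30555$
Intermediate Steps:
$s{\left(C,p \right)} = 7$ ($s{\left(C,p \right)} = 6 - -1 = 6 + 1 = 7$)
$j{\left(m,l \right)} = m + 7 l m$ ($j{\left(m,l \right)} = 7 m l + m = 7 l m + m = m + 7 l m$)
$w{\left(S \right)} = \left(-10 + S\right)^{2}$
$Y = -28494$ ($Y = - 18 \left(1 + 7 \cdot 226\right) = - 18 \left(1 + 1582\right) = \left(-18\right) 1583 = -28494$)
$w{\left(-233 \right)} + Y = \left(-10 - 233\right)^{2} - 28494 = \left(-243\right)^{2} - 28494 = 59049 - 28494 = 30555$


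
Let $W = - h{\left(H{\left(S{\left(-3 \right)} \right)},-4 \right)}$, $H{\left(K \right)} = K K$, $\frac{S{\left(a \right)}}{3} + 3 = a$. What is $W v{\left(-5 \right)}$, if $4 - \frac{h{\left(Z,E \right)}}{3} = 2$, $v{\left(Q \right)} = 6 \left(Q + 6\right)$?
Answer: $-36$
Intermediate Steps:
$S{\left(a \right)} = -9 + 3 a$
$H{\left(K \right)} = K^{2}$
$v{\left(Q \right)} = 36 + 6 Q$ ($v{\left(Q \right)} = 6 \left(6 + Q\right) = 36 + 6 Q$)
$h{\left(Z,E \right)} = 6$ ($h{\left(Z,E \right)} = 12 - 6 = 6$)
$W = -6$ ($W = \left(-1\right) 6 = -6$)
$W v{\left(-5 \right)} = - 6 \left(36 + 6 \left(-5\right)\right) = - 6 \left(36 - 30\right) = \left(-6\right) 6 = -36$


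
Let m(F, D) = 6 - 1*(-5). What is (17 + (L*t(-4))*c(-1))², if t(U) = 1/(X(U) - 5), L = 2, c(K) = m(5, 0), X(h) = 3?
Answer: 36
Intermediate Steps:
m(F, D) = 11 (m(F, D) = 6 + 5 = 11)
c(K) = 11
t(U) = -½ (t(U) = 1/(3 - 5) = 1/(-2) = -½)
(17 + (L*t(-4))*c(-1))² = (17 + (2*(-½))*11)² = (17 - 1*11)² = (17 - 11)² = 6² = 36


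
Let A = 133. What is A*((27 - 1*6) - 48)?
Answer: -3591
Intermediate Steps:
A*((27 - 1*6) - 48) = 133*((27 - 1*6) - 48) = 133*((27 - 6) - 48) = 133*(21 - 48) = 133*(-27) = -3591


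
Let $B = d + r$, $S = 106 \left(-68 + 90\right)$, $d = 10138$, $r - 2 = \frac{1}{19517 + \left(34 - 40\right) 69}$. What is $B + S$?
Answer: $\frac{238252617}{19103} \approx 12472.0$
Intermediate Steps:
$r = \frac{38207}{19103}$ ($r = 2 + \frac{1}{19517 + \left(34 - 40\right) 69} = 2 + \frac{1}{19517 - 414} = 2 + \frac{1}{19103} = \frac{38207}{19103} \approx 2.0001$)
$S = 2332$ ($S = 106 \cdot 22 = 2332$)
$B = \frac{193704421}{19103}$ ($B = 10138 + \frac{38207}{19103} = \frac{193704421}{19103} \approx 10140.0$)
$B + S = \frac{193704421}{19103} + 2332 = \frac{238252617}{19103}$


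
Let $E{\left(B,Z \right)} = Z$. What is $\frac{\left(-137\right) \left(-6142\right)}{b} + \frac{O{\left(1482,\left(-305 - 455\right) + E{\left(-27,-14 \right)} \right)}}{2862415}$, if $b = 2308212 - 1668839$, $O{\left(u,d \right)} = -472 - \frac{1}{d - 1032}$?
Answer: $\frac{15154597611431}{11516559106710} \approx 1.3159$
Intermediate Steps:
$O{\left(u,d \right)} = -472 - \frac{1}{-1032 + d}$
$b = 639373$ ($b = 2308212 - 1668839 = 639373$)
$\frac{\left(-137\right) \left(-6142\right)}{b} + \frac{O{\left(1482,\left(-305 - 455\right) + E{\left(-27,-14 \right)} \right)}}{2862415} = \frac{\left(-137\right) \left(-6142\right)}{639373} + \frac{\frac{1}{-1032 - 774} \left(487103 - 472 \left(\left(-305 - 455\right) - 14\right)\right)}{2862415} = 841454 \cdot \frac{1}{639373} + \frac{487103 - 472 \left(-760 - 14\right)}{-1032 - 774} \cdot \frac{1}{2862415} = \frac{841454}{639373} + \frac{487103 - -365328}{-1032 - 774} \cdot \frac{1}{2862415} = \frac{841454}{639373} + \frac{487103 + 365328}{-1806} \cdot \frac{1}{2862415} = \frac{841454}{639373} + \left(- \frac{1}{1806}\right) 852431 \cdot \frac{1}{2862415} = \frac{841454}{639373} - \frac{20791}{126085890} = \frac{15154597611431}{11516559106710}$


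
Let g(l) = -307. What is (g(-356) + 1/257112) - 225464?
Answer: -58048433351/257112 ≈ -2.2577e+5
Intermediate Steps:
(g(-356) + 1/257112) - 225464 = (-307 + 1/257112) - 225464 = -78933383/257112 - 225464 = -58048433351/257112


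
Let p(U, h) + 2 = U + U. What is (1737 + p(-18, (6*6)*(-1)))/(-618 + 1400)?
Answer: 1699/782 ≈ 2.1726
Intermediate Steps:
p(U, h) = -2 + 2*U (p(U, h) = -2 + (U + U) = -2 + 2*U)
(1737 + p(-18, (6*6)*(-1)))/(-618 + 1400) = (1737 + (-2 + 2*(-18)))/(-618 + 1400) = (1737 + (-2 - 36))/782 = (1737 - 38)*(1/782) = 1699*(1/782) = 1699/782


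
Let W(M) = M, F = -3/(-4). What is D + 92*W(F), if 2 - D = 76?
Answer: -5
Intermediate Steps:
D = -74 (D = 2 - 1*76 = 2 - 76 = -74)
F = ¾ (F = -3*(-¼) = ¾ ≈ 0.75000)
D + 92*W(F) = -74 + 92*(¾) = -74 + 69 = -5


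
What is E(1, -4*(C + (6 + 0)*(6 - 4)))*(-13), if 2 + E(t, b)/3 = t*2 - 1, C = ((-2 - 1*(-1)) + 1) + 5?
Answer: 39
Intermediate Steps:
C = 5 (C = ((-2 + 1) + 1) + 5 = (-1 + 1) + 5 = 0 + 5 = 5)
E(t, b) = -9 + 6*t (E(t, b) = -6 + 3*(t*2 - 1) = -6 + 3*(2*t - 1) = -6 + 3*(-1 + 2*t) = -6 + (-3 + 6*t) = -9 + 6*t)
E(1, -4*(C + (6 + 0)*(6 - 4)))*(-13) = (-9 + 6*1)*(-13) = (-9 + 6)*(-13) = -3*(-13) = 39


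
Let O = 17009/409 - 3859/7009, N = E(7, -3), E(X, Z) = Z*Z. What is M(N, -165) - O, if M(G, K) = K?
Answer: -590640115/2866681 ≈ -206.04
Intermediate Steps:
E(X, Z) = Z**2
N = 9 (N = (-3)**2 = 9)
O = 117637750/2866681 (O = 17009*(1/409) - 3859*1/7009 = 17009/409 - 3859/7009 = 117637750/2866681 ≈ 41.036)
M(N, -165) - O = -165 - 1*117637750/2866681 = -165 - 117637750/2866681 = -590640115/2866681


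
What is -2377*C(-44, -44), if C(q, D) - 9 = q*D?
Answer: -4623265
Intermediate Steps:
C(q, D) = 9 + D*q (C(q, D) = 9 + q*D = 9 + D*q)
-2377*C(-44, -44) = -2377*(9 - 44*(-44)) = -2377*(9 + 1936) = -2377*1945 = -4623265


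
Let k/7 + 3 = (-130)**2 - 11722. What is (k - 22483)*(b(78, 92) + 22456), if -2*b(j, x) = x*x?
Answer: 250434208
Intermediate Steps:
b(j, x) = -x**2/2 (b(j, x) = -x*x/2 = -x**2/2)
k = 36225 (k = -21 + 7*((-130)**2 - 11722) = -21 + 7*(16900 - 11722) = -21 + 7*5178 = -21 + 36246 = 36225)
(k - 22483)*(b(78, 92) + 22456) = (36225 - 22483)*(-1/2*92**2 + 22456) = 13742*(-1/2*8464 + 22456) = 13742*(-4232 + 22456) = 13742*18224 = 250434208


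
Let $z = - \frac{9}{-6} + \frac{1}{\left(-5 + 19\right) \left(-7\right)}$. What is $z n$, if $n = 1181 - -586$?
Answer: $\frac{128991}{49} \approx 2632.5$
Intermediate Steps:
$n = 1767$ ($n = 1181 + 586 = 1767$)
$z = \frac{73}{49}$ ($z = \left(-9\right) \left(- \frac{1}{6}\right) + \frac{1}{14} \left(- \frac{1}{7}\right) = \frac{3}{2} + \frac{1}{14} \left(- \frac{1}{7}\right) = \frac{3}{2} - \frac{1}{98} = \frac{73}{49} \approx 1.4898$)
$z n = \frac{73}{49} \cdot 1767 = \frac{128991}{49}$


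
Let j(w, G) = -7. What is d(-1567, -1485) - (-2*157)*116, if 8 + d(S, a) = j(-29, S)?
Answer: 36409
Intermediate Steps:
d(S, a) = -15 (d(S, a) = -8 - 7 = -15)
d(-1567, -1485) - (-2*157)*116 = -15 - (-2*157)*116 = -15 - (-314)*116 = -15 - 1*(-36424) = -15 + 36424 = 36409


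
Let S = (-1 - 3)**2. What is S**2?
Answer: 256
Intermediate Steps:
S = 16 (S = (-4)**2 = 16)
S**2 = 16**2 = 256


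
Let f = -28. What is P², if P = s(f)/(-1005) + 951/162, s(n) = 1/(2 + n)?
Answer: 476475433984/13826232225 ≈ 34.462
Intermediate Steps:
P = 690272/117585 (P = 1/((2 - 28)*(-1005)) + 951/162 = -1/1005/(-26) + 951*(1/162) = -1/26*(-1/1005) + 317/54 = 1/26130 + 317/54 = 690272/117585 ≈ 5.8704)
P² = (690272/117585)² = 476475433984/13826232225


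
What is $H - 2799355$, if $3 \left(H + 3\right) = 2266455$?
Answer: $-2043873$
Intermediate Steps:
$H = 755482$ ($H = -3 + \frac{1}{3} \cdot 2266455 = -3 + 755485 = 755482$)
$H - 2799355 = 755482 - 2799355 = -2043873$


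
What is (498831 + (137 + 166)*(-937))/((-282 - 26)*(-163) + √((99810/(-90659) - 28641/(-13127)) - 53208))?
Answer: 12840784644056070240/2999592225562474483 - 214920*I*√75356536837265735734335/2999592225562474483 ≈ 4.2808 - 0.019669*I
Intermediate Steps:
(498831 + (137 + 166)*(-937))/((-282 - 26)*(-163) + √((99810/(-90659) - 28641/(-13127)) - 53208)) = (498831 + 303*(-937))/(-308*(-163) + √((99810*(-1/90659) - 28641*(-1/13127)) - 53208)) = (498831 - 283911)/(50204 + √((-99810/90659 + 28641/13127) - 53208)) = 214920/(50204 + √(1286358549/1190080693 - 53208)) = 214920/(50204 + √(-63320527154595/1190080693)) = 214920/(50204 + I*√75356536837265735734335/1190080693)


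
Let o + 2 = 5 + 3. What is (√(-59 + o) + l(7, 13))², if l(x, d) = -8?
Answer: (8 - I*√53)² ≈ 11.0 - 116.48*I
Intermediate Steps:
o = 6 (o = -2 + (5 + 3) = -2 + 8 = 6)
(√(-59 + o) + l(7, 13))² = (√(-59 + 6) - 8)² = (√(-53) - 8)² = (I*√53 - 8)² = (-8 + I*√53)²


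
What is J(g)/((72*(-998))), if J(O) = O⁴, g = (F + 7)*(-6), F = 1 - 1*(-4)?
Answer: -186624/499 ≈ -374.00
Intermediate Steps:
F = 5 (F = 1 + 4 = 5)
g = -72 (g = (5 + 7)*(-6) = 12*(-6) = -72)
J(g)/((72*(-998))) = (-72)⁴/((72*(-998))) = 26873856/(-71856) = 26873856*(-1/71856) = -186624/499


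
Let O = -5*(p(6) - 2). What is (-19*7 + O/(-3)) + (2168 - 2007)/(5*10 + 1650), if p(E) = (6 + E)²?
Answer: 529183/5100 ≈ 103.76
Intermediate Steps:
O = -710 (O = -5*((6 + 6)² - 2) = -5*(12² - 2) = -5*(144 - 2) = -5*142 = -710)
(-19*7 + O/(-3)) + (2168 - 2007)/(5*10 + 1650) = (-19*7 - 710/(-3)) + (2168 - 2007)/(5*10 + 1650) = (-133 - 710*(-⅓)) + 161/(50 + 1650) = (-133 + 710/3) + 161/1700 = 311/3 + 161*(1/1700) = 311/3 + 161/1700 = 529183/5100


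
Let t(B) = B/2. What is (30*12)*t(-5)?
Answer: -900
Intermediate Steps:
t(B) = B/2 (t(B) = B*(1/2) = B/2)
(30*12)*t(-5) = (30*12)*((1/2)*(-5)) = 360*(-5/2) = -900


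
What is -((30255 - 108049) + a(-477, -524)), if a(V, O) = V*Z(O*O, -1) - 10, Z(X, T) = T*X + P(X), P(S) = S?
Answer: 77804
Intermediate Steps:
Z(X, T) = X + T*X (Z(X, T) = T*X + X = X + T*X)
a(V, O) = -10 (a(V, O) = V*((O*O)*(1 - 1)) - 10 = V*(O**2*0) - 10 = V*0 - 10 = 0 - 10 = -10)
-((30255 - 108049) + a(-477, -524)) = -((30255 - 108049) - 10) = -(-77794 - 10) = -1*(-77804) = 77804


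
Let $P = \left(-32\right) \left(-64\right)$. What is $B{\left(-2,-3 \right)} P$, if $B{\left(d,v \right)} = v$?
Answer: $-6144$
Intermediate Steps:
$P = 2048$
$B{\left(-2,-3 \right)} P = \left(-3\right) 2048 = -6144$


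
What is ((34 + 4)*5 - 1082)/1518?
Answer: -446/759 ≈ -0.58762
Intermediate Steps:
((34 + 4)*5 - 1082)/1518 = (38*5 - 1082)*(1/1518) = (190 - 1082)*(1/1518) = -892*1/1518 = -446/759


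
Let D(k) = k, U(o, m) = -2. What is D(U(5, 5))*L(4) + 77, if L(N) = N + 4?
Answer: 61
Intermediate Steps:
L(N) = 4 + N
D(U(5, 5))*L(4) + 77 = -2*(4 + 4) + 77 = -2*8 + 77 = -16 + 77 = 61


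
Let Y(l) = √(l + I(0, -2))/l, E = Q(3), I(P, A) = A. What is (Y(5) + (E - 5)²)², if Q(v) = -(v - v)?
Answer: (125 + √3)²/25 ≈ 642.44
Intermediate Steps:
Q(v) = 0 (Q(v) = -1*0 = 0)
E = 0
Y(l) = √(-2 + l)/l (Y(l) = √(l - 2)/l = √(-2 + l)/l)
(Y(5) + (E - 5)²)² = (√(-2 + 5)/5 + (0 - 5)²)² = (√3/5 + (-5)²)² = (√3/5 + 25)² = (25 + √3/5)²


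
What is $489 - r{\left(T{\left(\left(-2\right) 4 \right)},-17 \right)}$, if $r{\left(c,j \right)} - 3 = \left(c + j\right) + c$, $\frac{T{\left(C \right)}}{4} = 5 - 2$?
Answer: $479$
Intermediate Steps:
$T{\left(C \right)} = 12$ ($T{\left(C \right)} = 4 \left(5 - 2\right) = 4 \cdot 3 = 12$)
$r{\left(c,j \right)} = 3 + j + 2 c$ ($r{\left(c,j \right)} = 3 + \left(\left(c + j\right) + c\right) = 3 + \left(j + 2 c\right) = 3 + j + 2 c$)
$489 - r{\left(T{\left(\left(-2\right) 4 \right)},-17 \right)} = 489 - \left(3 - 17 + 2 \cdot 12\right) = 489 - \left(3 - 17 + 24\right) = 489 - 10 = 479$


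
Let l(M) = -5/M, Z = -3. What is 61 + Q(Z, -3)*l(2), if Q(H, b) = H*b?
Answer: 77/2 ≈ 38.500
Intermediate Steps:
61 + Q(Z, -3)*l(2) = 61 + (-3*(-3))*(-5/2) = 61 + 9*(-5*½) = 61 + 9*(-5/2) = 61 - 45/2 = 77/2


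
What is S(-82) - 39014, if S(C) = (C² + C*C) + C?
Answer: -25648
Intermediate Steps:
S(C) = C + 2*C² (S(C) = (C² + C²) + C = 2*C² + C = C + 2*C²)
S(-82) - 39014 = -82*(1 + 2*(-82)) - 39014 = -82*(1 - 164) - 39014 = -82*(-163) - 39014 = 13366 - 39014 = -25648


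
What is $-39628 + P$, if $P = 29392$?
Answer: $-10236$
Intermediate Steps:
$-39628 + P = -39628 + 29392 = -10236$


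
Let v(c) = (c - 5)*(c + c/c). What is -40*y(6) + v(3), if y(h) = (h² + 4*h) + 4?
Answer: -2568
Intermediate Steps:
y(h) = 4 + h² + 4*h
v(c) = (1 + c)*(-5 + c) (v(c) = (-5 + c)*(c + 1) = (-5 + c)*(1 + c) = (1 + c)*(-5 + c))
-40*y(6) + v(3) = -40*(4 + 6² + 4*6) + (-5 + 3² - 4*3) = -40*(4 + 36 + 24) + (-5 + 9 - 12) = -40*64 - 8 = -2560 - 8 = -2568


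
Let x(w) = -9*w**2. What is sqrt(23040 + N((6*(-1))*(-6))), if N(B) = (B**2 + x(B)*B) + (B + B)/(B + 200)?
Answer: 3*I*sqrt(152996794)/59 ≈ 628.94*I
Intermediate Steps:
N(B) = B**2 - 9*B**3 + 2*B/(200 + B) (N(B) = (B**2 + (-9*B**2)*B) + (B + B)/(B + 200) = (B**2 - 9*B**3) + (2*B)/(200 + B) = (B**2 - 9*B**3) + 2*B/(200 + B) = B**2 - 9*B**3 + 2*B/(200 + B))
sqrt(23040 + N((6*(-1))*(-6))) = sqrt(23040 + ((6*(-1))*(-6))*(2 - 1799*((6*(-1))*(-6))**2 - 9*((6*(-1))*(-6))**3 + 200*((6*(-1))*(-6)))/(200 + (6*(-1))*(-6))) = sqrt(23040 + (-6*(-6))*(2 - 1799*(-6*(-6))**2 - 9*(-6*(-6))**3 + 200*(-6*(-6)))/(200 - 6*(-6))) = sqrt(23040 + 36*(2 - 1799*36**2 - 9*36**3 + 200*36)/(200 + 36)) = sqrt(23040 + 36*(2 - 1799*1296 - 9*46656 + 7200)/236) = sqrt(23040 + 36*(1/236)*(2 - 2331504 - 419904 + 7200)) = sqrt(23040 + 36*(1/236)*(-2744206)) = sqrt(23040 - 24697854/59) = sqrt(-23338494/59) = 3*I*sqrt(152996794)/59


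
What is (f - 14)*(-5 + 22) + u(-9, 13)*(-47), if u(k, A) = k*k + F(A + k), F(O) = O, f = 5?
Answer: -4148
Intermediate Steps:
u(k, A) = A + k + k² (u(k, A) = k*k + (A + k) = k² + (A + k) = A + k + k²)
(f - 14)*(-5 + 22) + u(-9, 13)*(-47) = (5 - 14)*(-5 + 22) + (13 - 9 + (-9)²)*(-47) = -9*17 + (13 - 9 + 81)*(-47) = -153 + 85*(-47) = -153 - 3995 = -4148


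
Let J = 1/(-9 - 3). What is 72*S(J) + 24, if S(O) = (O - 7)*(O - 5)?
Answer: 5233/2 ≈ 2616.5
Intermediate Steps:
J = -1/12 (J = 1/(-12) = -1/12 ≈ -0.083333)
S(O) = (-7 + O)*(-5 + O)
72*S(J) + 24 = 72*(35 + (-1/12)² - 12*(-1/12)) + 24 = 72*(35 + 1/144 + 1) + 24 = 72*(5185/144) + 24 = 5185/2 + 24 = 5233/2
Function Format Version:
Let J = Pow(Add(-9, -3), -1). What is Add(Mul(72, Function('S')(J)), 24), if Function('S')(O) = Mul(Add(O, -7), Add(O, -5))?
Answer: Rational(5233, 2) ≈ 2616.5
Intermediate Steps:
J = Rational(-1, 12) (J = Pow(-12, -1) = Rational(-1, 12) ≈ -0.083333)
Function('S')(O) = Mul(Add(-7, O), Add(-5, O))
Add(Mul(72, Function('S')(J)), 24) = Add(Mul(72, Add(35, Pow(Rational(-1, 12), 2), Mul(-12, Rational(-1, 12)))), 24) = Add(Mul(72, Add(35, Rational(1, 144), 1)), 24) = Add(Mul(72, Rational(5185, 144)), 24) = Add(Rational(5185, 2), 24) = Rational(5233, 2)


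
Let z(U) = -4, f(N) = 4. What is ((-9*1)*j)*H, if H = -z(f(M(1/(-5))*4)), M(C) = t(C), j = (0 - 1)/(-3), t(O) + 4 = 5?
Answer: -12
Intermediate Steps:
t(O) = 1 (t(O) = -4 + 5 = 1)
j = 1/3 (j = -1*(-1/3) = 1/3 ≈ 0.33333)
M(C) = 1
H = 4 (H = -1*(-4) = 4)
((-9*1)*j)*H = (-9*1*(1/3))*4 = -9*1/3*4 = -3*4 = -12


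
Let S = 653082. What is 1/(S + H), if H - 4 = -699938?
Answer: -1/46852 ≈ -2.1344e-5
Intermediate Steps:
H = -699934 (H = 4 - 699938 = -699934)
1/(S + H) = 1/(653082 - 699934) = 1/(-46852) = -1/46852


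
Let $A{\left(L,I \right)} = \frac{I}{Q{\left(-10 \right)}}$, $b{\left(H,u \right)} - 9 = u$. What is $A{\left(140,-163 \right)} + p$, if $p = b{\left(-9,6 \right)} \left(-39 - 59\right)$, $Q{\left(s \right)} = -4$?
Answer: $- \frac{5717}{4} \approx -1429.3$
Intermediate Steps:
$b{\left(H,u \right)} = 9 + u$
$A{\left(L,I \right)} = - \frac{I}{4}$ ($A{\left(L,I \right)} = \frac{I}{-4} = I \left(- \frac{1}{4}\right) = - \frac{I}{4}$)
$p = -1470$ ($p = \left(9 + 6\right) \left(-39 - 59\right) = 15 \left(-98\right) = -1470$)
$A{\left(140,-163 \right)} + p = \left(- \frac{1}{4}\right) \left(-163\right) - 1470 = \frac{163}{4} - 1470 = - \frac{5717}{4}$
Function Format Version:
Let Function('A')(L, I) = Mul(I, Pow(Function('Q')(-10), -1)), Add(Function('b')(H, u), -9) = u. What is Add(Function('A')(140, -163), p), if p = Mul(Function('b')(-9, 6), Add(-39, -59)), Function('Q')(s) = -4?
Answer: Rational(-5717, 4) ≈ -1429.3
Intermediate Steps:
Function('b')(H, u) = Add(9, u)
Function('A')(L, I) = Mul(Rational(-1, 4), I) (Function('A')(L, I) = Mul(I, Pow(-4, -1)) = Mul(I, Rational(-1, 4)) = Mul(Rational(-1, 4), I))
p = -1470 (p = Mul(Add(9, 6), Add(-39, -59)) = Mul(15, -98) = -1470)
Add(Function('A')(140, -163), p) = Add(Mul(Rational(-1, 4), -163), -1470) = Add(Rational(163, 4), -1470) = Rational(-5717, 4)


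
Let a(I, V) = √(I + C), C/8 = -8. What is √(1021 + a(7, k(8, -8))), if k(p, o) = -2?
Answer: √(1021 + I*√57) ≈ 31.953 + 0.1181*I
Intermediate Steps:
C = -64 (C = 8*(-8) = -64)
a(I, V) = √(-64 + I) (a(I, V) = √(I - 64) = √(-64 + I))
√(1021 + a(7, k(8, -8))) = √(1021 + √(-64 + 7)) = √(1021 + √(-57)) = √(1021 + I*√57)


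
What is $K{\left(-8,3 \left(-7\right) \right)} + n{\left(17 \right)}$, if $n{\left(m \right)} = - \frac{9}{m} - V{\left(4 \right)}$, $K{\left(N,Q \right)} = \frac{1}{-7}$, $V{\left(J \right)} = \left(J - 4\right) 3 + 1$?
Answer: $- \frac{199}{119} \approx -1.6723$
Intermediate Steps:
$V{\left(J \right)} = -11 + 3 J$ ($V{\left(J \right)} = \left(-4 + J\right) 3 + 1 = \left(-12 + 3 J\right) + 1 = -11 + 3 J$)
$K{\left(N,Q \right)} = - \frac{1}{7}$
$n{\left(m \right)} = -1 - \frac{9}{m}$ ($n{\left(m \right)} = - \frac{9}{m} - \left(-11 + 3 \cdot 4\right) = - \frac{9}{m} - \left(-11 + 12\right) = - \frac{9}{m} - 1 = -1 - \frac{9}{m}$)
$K{\left(-8,3 \left(-7\right) \right)} + n{\left(17 \right)} = - \frac{1}{7} + \frac{-9 - 17}{17} = - \frac{1}{7} + \frac{1}{17} \left(-26\right) = - \frac{1}{7} - \frac{26}{17} = - \frac{199}{119}$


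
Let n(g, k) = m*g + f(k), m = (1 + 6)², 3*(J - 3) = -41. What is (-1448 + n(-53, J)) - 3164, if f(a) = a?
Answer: -21659/3 ≈ -7219.7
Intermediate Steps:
J = -32/3 (J = 3 + (⅓)*(-41) = 3 - 41/3 = -32/3 ≈ -10.667)
m = 49 (m = 7² = 49)
n(g, k) = k + 49*g (n(g, k) = 49*g + k = k + 49*g)
(-1448 + n(-53, J)) - 3164 = (-1448 + (-32/3 + 49*(-53))) - 3164 = (-1448 + (-32/3 - 2597)) - 3164 = (-1448 - 7823/3) - 3164 = -12167/3 - 3164 = -21659/3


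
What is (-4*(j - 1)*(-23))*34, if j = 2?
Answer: 3128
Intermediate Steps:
(-4*(j - 1)*(-23))*34 = (-4*(2 - 1)*(-23))*34 = (-4*1*(-23))*34 = -4*(-23)*34 = 92*34 = 3128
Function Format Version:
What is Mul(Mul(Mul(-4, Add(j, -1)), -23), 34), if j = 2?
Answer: 3128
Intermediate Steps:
Mul(Mul(Mul(-4, Add(j, -1)), -23), 34) = Mul(Mul(Mul(-4, Add(2, -1)), -23), 34) = Mul(Mul(Mul(-4, 1), -23), 34) = Mul(Mul(-4, -23), 34) = Mul(92, 34) = 3128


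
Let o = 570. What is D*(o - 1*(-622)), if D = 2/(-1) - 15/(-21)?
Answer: -10728/7 ≈ -1532.6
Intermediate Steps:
D = -9/7 (D = 2*(-1) - 15*(-1/21) = -2 + 5/7 = -9/7 ≈ -1.2857)
D*(o - 1*(-622)) = -9*(570 - 1*(-622))/7 = -9*(570 + 622)/7 = -9/7*1192 = -10728/7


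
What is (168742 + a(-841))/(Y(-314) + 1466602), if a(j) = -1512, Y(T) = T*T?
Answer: 83615/782599 ≈ 0.10684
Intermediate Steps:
Y(T) = T²
(168742 + a(-841))/(Y(-314) + 1466602) = (168742 - 1512)/((-314)² + 1466602) = 167230/(98596 + 1466602) = 167230/1565198 = 167230*(1/1565198) = 83615/782599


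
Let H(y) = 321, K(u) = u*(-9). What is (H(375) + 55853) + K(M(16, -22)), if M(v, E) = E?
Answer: 56372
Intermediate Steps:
K(u) = -9*u
(H(375) + 55853) + K(M(16, -22)) = (321 + 55853) - 9*(-22) = 56174 + 198 = 56372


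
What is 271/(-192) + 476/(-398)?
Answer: -99625/38208 ≈ -2.6074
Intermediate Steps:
271/(-192) + 476/(-398) = 271*(-1/192) + 476*(-1/398) = -271/192 - 238/199 = -99625/38208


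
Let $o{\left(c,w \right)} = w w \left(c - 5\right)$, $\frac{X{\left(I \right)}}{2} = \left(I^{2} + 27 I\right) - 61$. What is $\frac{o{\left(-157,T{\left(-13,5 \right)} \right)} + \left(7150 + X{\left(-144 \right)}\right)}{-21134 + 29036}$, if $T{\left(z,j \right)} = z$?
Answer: $\frac{6673}{3951} \approx 1.6889$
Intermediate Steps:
$X{\left(I \right)} = -122 + 2 I^{2} + 54 I$ ($X{\left(I \right)} = 2 \left(\left(I^{2} + 27 I\right) - 61\right) = 2 \left(-61 + I^{2} + 27 I\right) = -122 + 2 I^{2} + 54 I$)
$o{\left(c,w \right)} = w^{2} \left(-5 + c\right)$
$\frac{o{\left(-157,T{\left(-13,5 \right)} \right)} + \left(7150 + X{\left(-144 \right)}\right)}{-21134 + 29036} = \frac{\left(-13\right)^{2} \left(-5 - 157\right) + \left(7150 + \left(-122 + 2 \left(-144\right)^{2} + 54 \left(-144\right)\right)\right)}{-21134 + 29036} = \frac{169 \left(-162\right) + \left(7150 - -33574\right)}{7902} = \left(-27378 + \left(7150 - -33574\right)\right) \frac{1}{7902} = \left(-27378 + \left(7150 + 33574\right)\right) \frac{1}{7902} = \left(-27378 + 40724\right) \frac{1}{7902} = 13346 \cdot \frac{1}{7902} = \frac{6673}{3951}$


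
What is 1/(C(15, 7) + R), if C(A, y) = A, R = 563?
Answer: 1/578 ≈ 0.0017301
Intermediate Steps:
1/(C(15, 7) + R) = 1/(15 + 563) = 1/578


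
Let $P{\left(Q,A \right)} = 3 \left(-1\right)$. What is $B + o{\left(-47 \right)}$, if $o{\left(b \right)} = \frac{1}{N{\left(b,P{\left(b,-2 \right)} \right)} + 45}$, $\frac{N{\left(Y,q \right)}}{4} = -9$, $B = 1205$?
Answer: $\frac{10846}{9} \approx 1205.1$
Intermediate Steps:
$P{\left(Q,A \right)} = -3$
$N{\left(Y,q \right)} = -36$ ($N{\left(Y,q \right)} = 4 \left(-9\right) = -36$)
$o{\left(b \right)} = \frac{1}{9}$ ($o{\left(b \right)} = \frac{1}{-36 + 45} = \frac{1}{9}$)
$B + o{\left(-47 \right)} = 1205 + \frac{1}{9} = \frac{10846}{9}$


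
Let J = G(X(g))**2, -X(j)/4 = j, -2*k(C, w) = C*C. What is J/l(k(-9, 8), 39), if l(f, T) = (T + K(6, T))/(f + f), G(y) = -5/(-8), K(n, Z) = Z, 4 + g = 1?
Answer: -675/1664 ≈ -0.40565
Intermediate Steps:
k(C, w) = -C**2/2 (k(C, w) = -C*C/2 = -C**2/2)
g = -3 (g = -4 + 1 = -3)
X(j) = -4*j
G(y) = 5/8 (G(y) = -5*(-1/8) = 5/8)
l(f, T) = T/f (l(f, T) = (T + T)/(f + f) = (2*T)/((2*f)) = (2*T)*(1/(2*f)) = T/f)
J = 25/64 (J = (5/8)**2 = 25/64 ≈ 0.39063)
J/l(k(-9, 8), 39) = 25/(64*((39/((-1/2*(-9)**2))))) = 25/(64*((39/((-1/2*81))))) = 25/(64*((39/(-81/2)))) = 25/(64*((39*(-2/81)))) = 25/(64*(-26/27)) = (25/64)*(-27/26) = -675/1664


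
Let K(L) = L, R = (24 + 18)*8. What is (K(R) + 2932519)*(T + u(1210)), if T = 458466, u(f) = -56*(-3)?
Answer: 1345107020070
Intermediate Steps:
u(f) = 168
R = 336 (R = 42*8 = 336)
(K(R) + 2932519)*(T + u(1210)) = (336 + 2932519)*(458466 + 168) = 2932855*458634 = 1345107020070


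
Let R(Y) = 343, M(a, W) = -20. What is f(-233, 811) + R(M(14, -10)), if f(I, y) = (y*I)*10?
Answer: -1889287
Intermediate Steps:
f(I, y) = 10*I*y (f(I, y) = (I*y)*10 = 10*I*y)
f(-233, 811) + R(M(14, -10)) = 10*(-233)*811 + 343 = -1889630 + 343 = -1889287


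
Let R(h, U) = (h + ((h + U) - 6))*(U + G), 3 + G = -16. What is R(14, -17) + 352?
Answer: 172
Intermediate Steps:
G = -19 (G = -3 - 16 = -19)
R(h, U) = (-19 + U)*(-6 + U + 2*h) (R(h, U) = (h + ((h + U) - 6))*(U - 19) = (h + ((U + h) - 6))*(-19 + U) = (h + (-6 + U + h))*(-19 + U) = (-6 + U + 2*h)*(-19 + U) = (-19 + U)*(-6 + U + 2*h))
R(14, -17) + 352 = (114 + (-17)² - 38*14 - 25*(-17) + 2*(-17)*14) + 352 = (114 + 289 - 532 + 425 - 476) + 352 = -180 + 352 = 172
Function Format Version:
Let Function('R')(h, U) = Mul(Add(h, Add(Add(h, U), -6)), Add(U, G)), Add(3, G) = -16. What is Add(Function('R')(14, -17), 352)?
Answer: 172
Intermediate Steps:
G = -19 (G = Add(-3, -16) = -19)
Function('R')(h, U) = Mul(Add(-19, U), Add(-6, U, Mul(2, h))) (Function('R')(h, U) = Mul(Add(h, Add(Add(h, U), -6)), Add(U, -19)) = Mul(Add(h, Add(Add(U, h), -6)), Add(-19, U)) = Mul(Add(h, Add(-6, U, h)), Add(-19, U)) = Mul(Add(-6, U, Mul(2, h)), Add(-19, U)) = Mul(Add(-19, U), Add(-6, U, Mul(2, h))))
Add(Function('R')(14, -17), 352) = Add(Add(114, Pow(-17, 2), Mul(-38, 14), Mul(-25, -17), Mul(2, -17, 14)), 352) = Add(Add(114, 289, -532, 425, -476), 352) = Add(-180, 352) = 172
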